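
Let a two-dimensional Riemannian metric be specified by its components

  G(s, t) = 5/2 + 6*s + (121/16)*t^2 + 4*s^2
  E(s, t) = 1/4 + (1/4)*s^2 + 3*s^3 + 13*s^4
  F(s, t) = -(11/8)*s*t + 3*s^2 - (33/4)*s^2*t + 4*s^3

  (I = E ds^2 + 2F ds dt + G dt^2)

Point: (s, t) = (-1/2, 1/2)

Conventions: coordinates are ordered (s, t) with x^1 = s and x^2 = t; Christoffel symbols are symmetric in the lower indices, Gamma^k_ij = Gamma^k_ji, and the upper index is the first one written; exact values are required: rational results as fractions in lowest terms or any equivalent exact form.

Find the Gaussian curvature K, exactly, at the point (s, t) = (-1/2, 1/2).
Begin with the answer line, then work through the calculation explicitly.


Answer: K = -161792/42025

E = 3/4, F = -7/16, G = 153/64, EG - F^2 = 205/128 at the point
E_s = -9/2, E_t = 0, F_s = 55/16, F_t = -11/8, G_s = 2, G_t = 121/16
E_tt = 0, F_st = 55/8, G_ss = 8
Evaluate Brioschi's two determinant matrices M1, M2 and divide by (EG - F^2)^2.
M1 = [[-E_tt/2 + F_st - G_ss/2, E_s/2, F_s - E_t/2], [F_t - G_s/2, E, F], [G_t/2, F, G]] = [[23/8, -9/4, 55/16], [-19/8, 3/4, -7/16], [121/32, -7/16, 153/64]]; det M1 = -85/8
M2 = [[0, E_t/2, G_s/2], [E_t/2, E, F], [G_s/2, F, G]] = [[0, 0, 1], [0, 3/4, -7/16], [1, -7/16, 153/64]]; det M2 = -3/4
det M1 - det M2 = -79/8; K = -79/8 / (205/128)^2 = -161792/42025


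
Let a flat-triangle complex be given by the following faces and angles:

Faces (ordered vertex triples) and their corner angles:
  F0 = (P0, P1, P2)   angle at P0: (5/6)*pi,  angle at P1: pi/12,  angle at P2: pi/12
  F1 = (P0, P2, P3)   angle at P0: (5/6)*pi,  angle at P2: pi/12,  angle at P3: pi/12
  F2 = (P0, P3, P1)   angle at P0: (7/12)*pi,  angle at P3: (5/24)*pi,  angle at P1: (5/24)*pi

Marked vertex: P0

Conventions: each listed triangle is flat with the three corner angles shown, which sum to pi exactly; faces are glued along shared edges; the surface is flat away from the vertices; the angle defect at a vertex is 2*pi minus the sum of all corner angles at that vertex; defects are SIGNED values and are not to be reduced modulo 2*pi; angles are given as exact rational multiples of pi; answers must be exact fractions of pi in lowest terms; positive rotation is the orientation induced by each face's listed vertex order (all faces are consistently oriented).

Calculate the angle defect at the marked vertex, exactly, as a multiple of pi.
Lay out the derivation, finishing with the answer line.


Sum of corner angles at P0: (9/4)*pi
defect = 2*pi - (9/4)*pi

Answer: defect(P0) = -pi/4


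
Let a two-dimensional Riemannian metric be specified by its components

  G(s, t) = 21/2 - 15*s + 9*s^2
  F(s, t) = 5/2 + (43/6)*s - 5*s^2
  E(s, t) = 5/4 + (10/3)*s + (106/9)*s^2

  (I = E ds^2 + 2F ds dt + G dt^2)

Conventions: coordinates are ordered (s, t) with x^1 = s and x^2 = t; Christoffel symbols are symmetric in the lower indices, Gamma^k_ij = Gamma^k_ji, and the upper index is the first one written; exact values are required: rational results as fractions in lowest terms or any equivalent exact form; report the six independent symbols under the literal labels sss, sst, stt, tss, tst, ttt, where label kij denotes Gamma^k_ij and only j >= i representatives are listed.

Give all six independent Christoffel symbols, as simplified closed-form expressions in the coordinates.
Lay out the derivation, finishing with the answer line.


E = 5/4 + (10/3)*s + (106/9)*s^2; F = 5/2 + (43/6)*s - 5*s^2; G = 21/2 - 15*s + 9*s^2
Gamma^k_ij = (1/2) g^{kl} (d_i g_jl + d_j g_il - d_l g_ij), with g^inv = (1/(EG-F^2)) [[G, -F], [-F, E]]
first partials: E_s = 10/3 + (212/9)*s, E_t = 0, F_s = 43/6 - 10*s, F_t = 0, G_s = -15 + 18*s, G_t = 0
D = EG - F^2 = 55/8 - (235/12)*s + (527/9)*s^2 - 75*s^3 + 81*s^4
expanded: Gamma^s_ss = (G E_s - 2F F_s + F E_t)/(2D), Gamma^s_st = (G E_t - F G_s)/(2D), Gamma^s_tt = (2G F_t - G G_s - F G_t)/(2D), Gamma^t_ss = (2E F_s - E E_t - F E_s)/(2D), Gamma^t_st = (E G_s - F E_t)/(2D), Gamma^t_tt = (E G_t - 2F F_t + F G_s)/(2D); substitute and cancel common factors

Answer: Gamma_sss = (4032*s^3 - 3900*s^2 + 5206*s - 30)/(5832*s^4 - 5400*s^3 + 4216*s^2 - 1410*s + 495), Gamma_sst = (3240*s^3 - 7344*s^2 + 2250*s + 1350)/(5832*s^4 - 5400*s^3 + 4216*s^2 - 1410*s + 495), Gamma_stt = (-5832*s^3 + 14580*s^2 - 14904*s + 5670)/(5832*s^4 - 5400*s^3 + 4216*s^2 - 1410*s + 495), Gamma_tss = (-4240*s^3 - 1800*s^2 - 2160*s + 345)/(5832*s^4 - 5400*s^3 + 4216*s^2 - 1410*s + 495), Gamma_tst = (7632*s^3 - 4200*s^2 - 990*s - 675)/(5832*s^4 - 5400*s^3 + 4216*s^2 - 1410*s + 495), Gamma_ttt = (-3240*s^3 + 7344*s^2 - 2250*s - 1350)/(5832*s^4 - 5400*s^3 + 4216*s^2 - 1410*s + 495)


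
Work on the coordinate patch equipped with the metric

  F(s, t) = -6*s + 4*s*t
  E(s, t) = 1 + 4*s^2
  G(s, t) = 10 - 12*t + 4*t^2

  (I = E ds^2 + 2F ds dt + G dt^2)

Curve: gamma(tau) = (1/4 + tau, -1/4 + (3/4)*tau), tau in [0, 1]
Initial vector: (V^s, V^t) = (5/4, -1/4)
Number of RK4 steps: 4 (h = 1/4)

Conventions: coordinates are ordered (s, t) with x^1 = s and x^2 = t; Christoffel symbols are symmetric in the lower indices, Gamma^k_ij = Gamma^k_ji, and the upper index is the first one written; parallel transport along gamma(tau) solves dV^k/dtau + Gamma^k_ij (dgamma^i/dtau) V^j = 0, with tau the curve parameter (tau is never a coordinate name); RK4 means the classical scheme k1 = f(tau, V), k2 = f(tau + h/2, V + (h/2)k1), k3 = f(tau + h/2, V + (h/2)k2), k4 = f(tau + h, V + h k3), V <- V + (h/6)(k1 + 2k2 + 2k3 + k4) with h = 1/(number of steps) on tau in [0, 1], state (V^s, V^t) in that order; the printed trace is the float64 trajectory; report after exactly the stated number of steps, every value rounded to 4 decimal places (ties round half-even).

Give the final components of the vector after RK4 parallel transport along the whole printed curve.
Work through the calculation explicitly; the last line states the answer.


gamma'(tau) = (1, 3/4); f(tau, V)^k = -Gamma^k_ij(gamma(tau)) gamma'^i(tau) V^j; h = 1/4; intermediate values shown to 6 dp
curve data and Christoffel symbols at the stage parameters:
  tau = 0.000000: gamma = (0.250000, -0.250000), gamma' = (1.000000, 0.750000); Gamma_sss = 0.074074, Gamma_sst = 0.000000, Gamma_stt = 0.074074, Gamma_tss = -0.518519, Gamma_tst = 0.000000, Gamma_ttt = -0.518519
  tau = 0.125000: gamma = (0.375000, -0.156250), gamma' = (1.000000, 0.750000); Gamma_sss = 0.119663, Gamma_sst = 0.000000, Gamma_stt = 0.119663, Gamma_tss = -0.528514, Gamma_tst = 0.000000, Gamma_ttt = -0.528514
  tau = 0.250000: gamma = (0.500000, -0.062500), gamma' = (1.000000, 0.750000); Gamma_sss = 0.169987, Gamma_sst = 0.000000, Gamma_stt = 0.169987, Gamma_tss = -0.531208, Gamma_tst = 0.000000, Gamma_ttt = -0.531208
  tau = 0.375000: gamma = (0.625000, 0.031250), gamma' = (1.000000, 0.750000); Gamma_sss = 0.223386, Gamma_sst = 0.000000, Gamma_stt = 0.223386, Gamma_tss = -0.524956, Gamma_tst = 0.000000, Gamma_ttt = -0.524956
  tau = 0.500000: gamma = (0.750000, 0.125000), gamma' = (1.000000, 0.750000); Gamma_sss = 0.277457, Gamma_sst = 0.000000, Gamma_stt = 0.277457, Gamma_tss = -0.508671, Gamma_tst = 0.000000, Gamma_ttt = -0.508671
  tau = 0.625000: gamma = (0.875000, 0.218750), gamma' = (1.000000, 0.750000); Gamma_sss = 0.329291, Gamma_sst = 0.000000, Gamma_stt = 0.329291, Gamma_tss = -0.482176, Gamma_tst = 0.000000, Gamma_ttt = -0.482176
  tau = 0.750000: gamma = (1.000000, 0.312500), gamma' = (1.000000, 0.750000); Gamma_sss = 0.375918, Gamma_sst = 0.000000, Gamma_stt = 0.375918, Gamma_tss = -0.446402, Gamma_tst = 0.000000, Gamma_ttt = -0.446402
  tau = 0.875000: gamma = (1.125000, 0.406250), gamma' = (1.000000, 0.750000); Gamma_sss = 0.414836, Gamma_sst = 0.000000, Gamma_stt = 0.414836, Gamma_tss = -0.403313, Gamma_tst = 0.000000, Gamma_ttt = -0.403313
  tau = 1.000000: gamma = (1.250000, 0.500000), gamma' = (1.000000, 0.750000); Gamma_sss = 0.444444, Gamma_sst = 0.000000, Gamma_stt = 0.444444, Gamma_tss = -0.355556, Gamma_tst = 0.000000, Gamma_ttt = -0.355556
step 0: V^s = 1.2500, V^t = -0.2500
step 1: k1 = (-0.078704, 0.550926), k2 = (-0.132146, 0.583644), k3 = (-0.131713, 0.581734), k4 = (-0.193555, 0.604859); V <- V + (h/6)(k1 + 2k2 + 2k3 + k4): V^s = 1.2167, V^t = -0.1047
step 2: k1 = (-0.193466, 0.604580), k2 = (-0.261499, 0.614523), k3 = (-0.259808, 0.610548), k4 = (-0.329521, 0.604121); V <- V + (h/6)(k1 + 2k2 + 2k3 + k4): V^s = 1.1514, V^t = 0.0477
step 3: k1 = (-0.329404, 0.603908), k2 = (-0.396028, 0.579897), k3 = (-0.392544, 0.574797), k4 = (-0.449923, 0.534284); V <- V + (h/6)(k1 + 2k2 + 2k3 + k4): V^s = 1.0532, V^t = 0.1914
step 4: k1 = (-0.449890, 0.534245), k2 = (-0.493915, 0.480195), k3 = (-0.489530, 0.475932), k4 = (-0.517170, 0.413736); V <- V + (h/6)(k1 + 2k2 + 2k3 + k4): V^s = 0.9310, V^t = 0.3106

Answer: V^s = 0.9310, V^t = 0.3106


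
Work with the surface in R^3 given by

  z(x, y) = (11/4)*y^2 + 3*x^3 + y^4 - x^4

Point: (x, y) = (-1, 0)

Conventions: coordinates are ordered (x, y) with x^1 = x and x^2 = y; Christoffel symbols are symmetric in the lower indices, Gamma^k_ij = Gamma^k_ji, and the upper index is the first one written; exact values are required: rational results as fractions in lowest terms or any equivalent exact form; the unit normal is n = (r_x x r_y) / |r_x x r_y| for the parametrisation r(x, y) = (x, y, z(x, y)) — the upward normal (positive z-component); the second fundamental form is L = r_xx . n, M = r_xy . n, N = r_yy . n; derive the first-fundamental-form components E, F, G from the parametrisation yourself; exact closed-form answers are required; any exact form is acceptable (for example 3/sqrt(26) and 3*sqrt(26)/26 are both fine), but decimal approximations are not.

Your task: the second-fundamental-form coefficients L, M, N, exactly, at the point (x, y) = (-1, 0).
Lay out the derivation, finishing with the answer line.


z_x = 13, z_y = 0, z_xx = -30, z_xy = 0, z_yy = 11/2
E = 170, F = 0, G = 1; answer radicand W^2 = 170
unnormalised second-form numerators: l = -30, m = 0, n = 11/2; L = l/sqrt(170), and similarly M = m/sqrt(W^2), N = n/sqrt(W^2)

Answer: L = -3*sqrt(170)/17, M = 0, N = 11*sqrt(170)/340


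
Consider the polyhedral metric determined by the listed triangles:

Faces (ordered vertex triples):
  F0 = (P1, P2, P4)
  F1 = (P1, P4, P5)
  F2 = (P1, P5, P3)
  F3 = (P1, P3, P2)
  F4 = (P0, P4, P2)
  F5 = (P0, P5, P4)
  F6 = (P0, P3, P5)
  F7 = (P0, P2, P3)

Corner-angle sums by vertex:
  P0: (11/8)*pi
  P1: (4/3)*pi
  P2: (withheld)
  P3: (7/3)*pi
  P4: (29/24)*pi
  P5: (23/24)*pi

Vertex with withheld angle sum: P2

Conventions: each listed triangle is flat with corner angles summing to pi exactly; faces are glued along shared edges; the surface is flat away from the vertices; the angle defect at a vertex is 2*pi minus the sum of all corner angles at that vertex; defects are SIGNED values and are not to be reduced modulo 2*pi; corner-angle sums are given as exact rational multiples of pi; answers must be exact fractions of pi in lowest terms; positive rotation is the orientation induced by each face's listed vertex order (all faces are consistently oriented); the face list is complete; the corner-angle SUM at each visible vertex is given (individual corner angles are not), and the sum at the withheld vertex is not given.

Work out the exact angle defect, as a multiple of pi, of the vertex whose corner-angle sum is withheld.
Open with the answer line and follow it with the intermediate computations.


Answer: defect(P2) = (29/24)*pi

V = 6, E = 12, F = 8; chi = V - E + F = 2
Gauss-Bonnet: total defect = 2*pi*chi = 4*pi; visible defects sum to (67/24)*pi


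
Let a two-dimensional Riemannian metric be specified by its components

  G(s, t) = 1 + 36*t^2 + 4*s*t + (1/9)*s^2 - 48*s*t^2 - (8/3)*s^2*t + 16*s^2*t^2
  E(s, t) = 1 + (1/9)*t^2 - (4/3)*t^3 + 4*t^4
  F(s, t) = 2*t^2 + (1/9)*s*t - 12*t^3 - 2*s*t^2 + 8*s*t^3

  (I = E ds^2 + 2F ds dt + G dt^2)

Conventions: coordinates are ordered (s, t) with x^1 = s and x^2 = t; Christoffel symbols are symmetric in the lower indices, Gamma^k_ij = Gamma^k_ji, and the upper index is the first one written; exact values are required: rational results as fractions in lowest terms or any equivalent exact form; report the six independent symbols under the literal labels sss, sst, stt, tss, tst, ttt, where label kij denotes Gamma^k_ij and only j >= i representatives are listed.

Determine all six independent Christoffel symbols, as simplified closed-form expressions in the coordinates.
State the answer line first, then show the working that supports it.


Answer: Gamma_sss = 0, Gamma_sst = (72*t^3 - 18*t^2 + t)/(144*s^2*t^2 - 24*s^2*t + s^2 - 432*s*t^2 + 36*s*t + 36*t^4 - 12*t^3 + 325*t^2 + 9), Gamma_stt = (72*s*t^2 - 12*s*t - 108*t^2 + 18*t)/(144*s^2*t^2 - 24*s^2*t + s^2 - 432*s*t^2 + 36*s*t + 36*t^4 - 12*t^3 + 325*t^2 + 9), Gamma_tss = 0, Gamma_tst = (144*s*t^2 - 24*s*t + s - 216*t^2 + 18*t)/(144*s^2*t^2 - 24*s^2*t + s^2 - 432*s*t^2 + 36*s*t + 36*t^4 - 12*t^3 + 325*t^2 + 9), Gamma_ttt = (144*s^2*t - 12*s^2 - 432*s*t + 18*s + 324*t)/(144*s^2*t^2 - 24*s^2*t + s^2 - 432*s*t^2 + 36*s*t + 36*t^4 - 12*t^3 + 325*t^2 + 9)

E = 1 + (1/9)*t^2 - (4/3)*t^3 + 4*t^4; F = 2*t^2 + (1/9)*s*t - 12*t^3 - 2*s*t^2 + 8*s*t^3; G = 1 + 36*t^2 + 4*s*t + (1/9)*s^2 - 48*s*t^2 - (8/3)*s^2*t + 16*s^2*t^2
Gamma^k_ij = (1/2) g^{kl} (d_i g_jl + d_j g_il - d_l g_ij), with g^inv = (1/(EG-F^2)) [[G, -F], [-F, E]]
first partials: E_s = 0, E_t = (2/9)*t - 4*t^2 + 16*t^3, F_s = (1/9)*t - 2*t^2 + 8*t^3, F_t = 4*t + (1/9)*s - 36*t^2 - 4*s*t + 24*s*t^2, G_s = 4*t + (2/9)*s - 48*t^2 - (16/3)*s*t + 32*s*t^2, G_t = 72*t + 4*s - 96*s*t - (8/3)*s^2 + 32*s^2*t
D = EG - F^2 = 1 + (325/9)*t^2 + 4*s*t + (1/9)*s^2 - (4/3)*t^3 - 48*s*t^2 - (8/3)*s^2*t + 4*t^4 + 16*s^2*t^2
expanded: Gamma^s_ss = (G E_s - 2F F_s + F E_t)/(2D), Gamma^s_st = (G E_t - F G_s)/(2D), Gamma^s_tt = (2G F_t - G G_s - F G_t)/(2D), Gamma^t_ss = (2E F_s - E E_t - F E_s)/(2D), Gamma^t_st = (E G_s - F E_t)/(2D), Gamma^t_tt = (E G_t - 2F F_t + F G_s)/(2D); substitute and cancel common factors


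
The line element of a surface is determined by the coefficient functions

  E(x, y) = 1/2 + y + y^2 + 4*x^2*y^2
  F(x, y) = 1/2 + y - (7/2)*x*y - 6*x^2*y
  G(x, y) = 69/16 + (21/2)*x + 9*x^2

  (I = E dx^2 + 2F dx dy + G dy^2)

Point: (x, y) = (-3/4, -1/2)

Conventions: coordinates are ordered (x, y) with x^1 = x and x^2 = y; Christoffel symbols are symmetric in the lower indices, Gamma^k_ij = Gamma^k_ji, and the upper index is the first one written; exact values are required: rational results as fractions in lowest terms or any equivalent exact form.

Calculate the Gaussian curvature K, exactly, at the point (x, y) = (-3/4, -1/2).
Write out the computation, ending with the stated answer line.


E = 13/16, F = 3/8, G = 3/2, EG - F^2 = 69/64 at the point
E_x = -3/2, E_y = -9/4, F_x = -11/4, F_y = 1/4, G_x = -3, G_y = 0
E_yy = 13/2, F_xy = 11/2, G_xx = 18
Brioschi: K = (det M1 - det M2) / (EG - F^2)^2 with the standard first/second-derivative matrices M1, M2.
M1 = [[-E_yy/2 + F_xy - G_xx/2, E_x/2, F_x - E_y/2], [F_y - G_x/2, E, F], [G_y/2, F, G]] = [[-27/4, -3/4, -13/8], [7/4, 13/16, 3/8], [0, 3/8, 3/2]]; det M1 = -51/8
M2 = [[0, E_y/2, G_x/2], [E_y/2, E, F], [G_x/2, F, G]] = [[0, -9/8, -3/2], [-9/8, 13/16, 3/8], [-3/2, 3/8, 3/2]]; det M2 = -315/128
det M1 - det M2 = -501/128; K = -501/128 / (69/64)^2 = -5344/1587

Answer: K = -5344/1587


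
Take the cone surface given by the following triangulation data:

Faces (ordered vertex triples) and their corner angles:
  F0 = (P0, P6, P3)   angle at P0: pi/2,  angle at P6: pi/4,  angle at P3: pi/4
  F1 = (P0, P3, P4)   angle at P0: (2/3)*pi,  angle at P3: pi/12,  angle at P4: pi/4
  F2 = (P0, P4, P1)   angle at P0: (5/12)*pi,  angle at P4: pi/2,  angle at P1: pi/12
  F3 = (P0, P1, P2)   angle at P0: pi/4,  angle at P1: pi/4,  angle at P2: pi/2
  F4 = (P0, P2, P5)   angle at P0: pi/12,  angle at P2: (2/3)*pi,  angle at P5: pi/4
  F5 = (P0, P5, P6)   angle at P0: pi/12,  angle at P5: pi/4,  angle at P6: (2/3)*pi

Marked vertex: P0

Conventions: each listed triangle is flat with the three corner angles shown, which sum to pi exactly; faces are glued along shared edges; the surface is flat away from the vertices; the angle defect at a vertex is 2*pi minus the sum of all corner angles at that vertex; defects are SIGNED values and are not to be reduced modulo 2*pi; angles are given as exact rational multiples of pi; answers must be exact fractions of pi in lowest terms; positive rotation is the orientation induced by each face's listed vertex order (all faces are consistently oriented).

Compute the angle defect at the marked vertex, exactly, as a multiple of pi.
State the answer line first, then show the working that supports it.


Answer: defect(P0) = 0

Sum of corner angles at P0: 2*pi
defect = 2*pi - 2*pi


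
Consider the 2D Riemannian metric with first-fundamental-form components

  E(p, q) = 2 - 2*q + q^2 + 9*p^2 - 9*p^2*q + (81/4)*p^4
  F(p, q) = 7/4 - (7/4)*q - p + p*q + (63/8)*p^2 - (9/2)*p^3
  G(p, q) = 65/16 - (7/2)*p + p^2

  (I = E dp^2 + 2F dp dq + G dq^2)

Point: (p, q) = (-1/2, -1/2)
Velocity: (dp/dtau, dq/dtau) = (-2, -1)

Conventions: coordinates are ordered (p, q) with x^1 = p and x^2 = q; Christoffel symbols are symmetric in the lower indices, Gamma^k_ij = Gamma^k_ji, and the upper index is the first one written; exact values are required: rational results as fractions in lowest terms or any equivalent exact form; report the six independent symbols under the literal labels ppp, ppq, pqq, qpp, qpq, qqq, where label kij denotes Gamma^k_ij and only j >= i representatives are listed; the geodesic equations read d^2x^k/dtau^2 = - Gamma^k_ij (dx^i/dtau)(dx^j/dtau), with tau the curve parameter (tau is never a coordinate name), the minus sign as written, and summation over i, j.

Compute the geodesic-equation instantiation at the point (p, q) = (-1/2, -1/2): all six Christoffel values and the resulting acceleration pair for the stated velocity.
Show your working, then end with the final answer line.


E = 505/64, F = 189/32, G = 97/16 at the point
E_p = -189/8, E_q = -21/4, F_p = -51/4, F_q = -9/4, G_p = -9/2, G_q = 0
EG - F^2 = 829/64;  g^inv = (64/829) * [[97/16, -189/32], [-189/32, 505/64]]
first-kind symbols [ij,l] = (1/2)(d_i g_jl + d_j g_il - d_l g_ij): [pp,p] = E_p/2 = -189/16, [pp,q] = F_p - E_q/2 = -81/8, [pq,p] = E_q/2 = -21/8, [pq,q] = G_p/2 = -9/4, [qq,p] = F_q - G_p/2 = 0, [qq,q] = G_q/2 = 0
Gamma^p_ij = (G*[ij,p] - F*[ij,q])/(EG - F^2), Gamma^q_ij = (E*[ij,q] - F*[ij,p])/(EG - F^2)
Gamma_ppp = -756/829, Gamma_ppq = -168/829, Gamma_pqq = 0, Gamma_qpp = -648/829, Gamma_qpq = -144/829, Gamma_qqq = 0
d^2p/dtau^2 = -(Gamma_ppp*(-2)^2 + 2*Gamma_ppq*(-2)*(-1) + Gamma_pqq*(-1)^2) = 3696/829
d^2q/dtau^2 = -(Gamma_qpp*(-2)^2 + 2*Gamma_qpq*(-2)*(-1) + Gamma_qqq*(-1)^2) = 3168/829

Answer: Gamma_ppp = -756/829, Gamma_ppq = -168/829, Gamma_pqq = 0, Gamma_qpp = -648/829, Gamma_qpq = -144/829, Gamma_qqq = 0; accelerations (d^2p/dtau^2, d^2q/dtau^2) = (3696/829, 3168/829)


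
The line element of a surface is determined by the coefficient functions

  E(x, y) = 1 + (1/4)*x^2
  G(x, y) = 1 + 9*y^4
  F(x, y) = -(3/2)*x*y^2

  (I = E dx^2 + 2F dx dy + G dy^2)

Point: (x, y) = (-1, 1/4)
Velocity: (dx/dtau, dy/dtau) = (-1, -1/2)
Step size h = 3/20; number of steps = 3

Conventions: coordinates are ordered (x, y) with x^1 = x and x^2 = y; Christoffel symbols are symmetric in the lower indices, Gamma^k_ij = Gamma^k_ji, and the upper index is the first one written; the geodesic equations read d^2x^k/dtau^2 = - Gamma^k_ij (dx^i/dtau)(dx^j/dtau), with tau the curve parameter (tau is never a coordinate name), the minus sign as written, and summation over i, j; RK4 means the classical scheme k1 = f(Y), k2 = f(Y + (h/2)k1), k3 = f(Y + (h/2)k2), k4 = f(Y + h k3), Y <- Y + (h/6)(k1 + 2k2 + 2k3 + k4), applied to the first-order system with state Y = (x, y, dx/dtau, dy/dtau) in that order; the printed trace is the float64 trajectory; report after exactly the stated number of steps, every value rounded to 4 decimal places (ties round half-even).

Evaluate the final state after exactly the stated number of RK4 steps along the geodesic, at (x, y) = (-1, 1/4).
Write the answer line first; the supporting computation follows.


Answer: x = -1.4401, y = 0.0265, dx/dtau = -0.9450, dy/dtau = -0.4951

f(Y) = (dx/dtau, dy/dtau, -Gamma^x_ij Y'^i Y'^j, -Gamma^y_ij Y'^i Y'^j) with the Gammas evaluated at the stage position; h = 0.150000; intermediate values shown to 6 dp
step 0: x = -1.0000, y = 0.2500, dx/dtau = -1.0000, dy/dtau = -0.5000
step 1:
  k1: at (x, y) = (-1.000000, 0.250000), (dx/dtau, dy/dtau) = (-1.000000, -0.500000); Gamma_xxx = -0.194529, Gamma_xxy = 0.000000, Gamma_xyy = 0.583587, Gamma_yxx = -0.072948, Gamma_yxy = 0.000000, Gamma_yyy = 0.218845; k1 = (-1.000000, -0.500000, 0.048632, 0.018237)
  k2: at (x, y) = (-1.075000, 0.212500), (dx/dtau, dy/dtau) = (-0.996353, -0.498632); Gamma_xxx = -0.205583, Gamma_xxy = 0.000000, Gamma_xyy = 0.524237, Gamma_yxx = -0.051814, Gamma_yxy = 0.000000, Gamma_yyy = 0.132126; k2 = (-0.996353, -0.498632, 0.073743, 0.018586)
  k3: at (x, y) = (-1.074726, 0.212603), (dx/dtau, dy/dtau) = (-0.994469, -0.498606); Gamma_xxx = -0.205548, Gamma_xxy = 0.000000, Gamma_xyy = 0.524401, Gamma_yxx = -0.051869, Gamma_yxy = 0.000000, Gamma_yyy = 0.132329; k3 = (-0.994469, -0.498606, 0.072911, 0.018398)
  k4: at (x, y) = (-1.149170, 0.175209), (dx/dtau, dy/dtau) = (-0.989063, -0.497240); Gamma_xxx = -0.214617, Gamma_xxy = 0.000000, Gamma_xyy = 0.451234, Gamma_yxx = -0.034399, Gamma_yxy = 0.000000, Gamma_yyy = 0.072324; k4 = (-0.989063, -0.497240, 0.098382, 0.015769)
  Y <- Y + (h/6)(k1 + 2k2 + 2k3 + k4): x = -1.1493, y = 0.1752, dx/dtau = -0.9890, dy/dtau = -0.4973
step 2:
  k1: at (x, y) = (-1.149268, 0.175207), (dx/dtau, dy/dtau) = (-0.988992, -0.497301); Gamma_xxx = -0.214626, Gamma_xxy = 0.000000, Gamma_xyy = 0.451248, Gamma_yxx = -0.034397, Gamma_yxy = 0.000000, Gamma_yyy = 0.072318; k1 = (-0.988992, -0.497301, 0.098330, 0.015759)
  k2: at (x, y) = (-1.223442, 0.137910), (dx/dtau, dy/dtau) = (-0.981617, -0.496119); Gamma_xxx = -0.222047, Gamma_xxy = 0.000000, Gamma_xyy = 0.367469, Gamma_yxx = -0.020711, Gamma_yxy = 0.000000, Gamma_yyy = 0.034275; k2 = (-0.981617, -0.496119, 0.123512, 0.011520)
  k3: at (x, y) = (-1.222889, 0.137998), (dx/dtau, dy/dtau) = (-0.979729, -0.496437); Gamma_xxx = -0.222000, Gamma_xxy = 0.000000, Gamma_xyy = 0.367627, Gamma_yxx = -0.020743, Gamma_yxy = 0.000000, Gamma_yyy = 0.034349; k3 = (-0.979729, -0.496437, 0.122489, 0.011445)
  k4: at (x, y) = (-1.296227, 0.100742), (dx/dtau, dy/dtau) = (-0.970619, -0.495584); Gamma_xxx = -0.228052, Gamma_xxy = 0.000000, Gamma_xyy = 0.275692, Gamma_yxx = -0.010713, Gamma_yxy = 0.000000, Gamma_yyy = 0.012951; k4 = (-0.970619, -0.495584, 0.147137, 0.006912)
  Y <- Y + (h/6)(k1 + 2k2 + 2k3 + k4): x = -1.2963, y = 0.1008, dx/dtau = -0.9706, dy/dtau = -0.4956
step 3:
  k1: at (x, y) = (-1.296325, 0.100757), (dx/dtau, dy/dtau) = (-0.970555, -0.495586); Gamma_xxx = -0.228059, Gamma_xxy = 0.000000, Gamma_xyy = 0.275743, Gamma_yxx = -0.010716, Gamma_yxy = 0.000000, Gamma_yyy = 0.012957; k1 = (-0.970555, -0.495586, 0.147102, 0.006912)
  k2: at (x, y) = (-1.369117, 0.063588), (dx/dtau, dy/dtau) = (-0.959523, -0.495067); Gamma_xxx = -0.233038, Gamma_xxy = 0.000000, Gamma_xyy = 0.177822, Gamma_yxx = -0.004129, Gamma_yxy = 0.000000, Gamma_yyy = 0.003151; k2 = (-0.959523, -0.495067, 0.170972, 0.003030)
  k3: at (x, y) = (-1.368289, 0.063627), (dx/dtau, dy/dtau) = (-0.957732, -0.495358); Gamma_xxx = -0.232987, Gamma_xxy = 0.000000, Gamma_xyy = 0.177892, Gamma_yxx = -0.004136, Gamma_yxy = 0.000000, Gamma_yyy = 0.003158; k3 = (-0.957732, -0.495358, 0.170057, 0.003019)
  k4: at (x, y) = (-1.439985, 0.026453), (dx/dtau, dy/dtau) = (-0.945047, -0.495133); Gamma_xxx = -0.237090, Gamma_xxy = 0.000000, Gamma_xyy = 0.075262, Gamma_yxx = -0.000691, Gamma_yxy = 0.000000, Gamma_yyy = 0.000219; k4 = (-0.945047, -0.495133, 0.193297, 0.000564)
  Y <- Y + (h/6)(k1 + 2k2 + 2k3 + k4): x = -1.4401, y = 0.0265, dx/dtau = -0.9450, dy/dtau = -0.4951


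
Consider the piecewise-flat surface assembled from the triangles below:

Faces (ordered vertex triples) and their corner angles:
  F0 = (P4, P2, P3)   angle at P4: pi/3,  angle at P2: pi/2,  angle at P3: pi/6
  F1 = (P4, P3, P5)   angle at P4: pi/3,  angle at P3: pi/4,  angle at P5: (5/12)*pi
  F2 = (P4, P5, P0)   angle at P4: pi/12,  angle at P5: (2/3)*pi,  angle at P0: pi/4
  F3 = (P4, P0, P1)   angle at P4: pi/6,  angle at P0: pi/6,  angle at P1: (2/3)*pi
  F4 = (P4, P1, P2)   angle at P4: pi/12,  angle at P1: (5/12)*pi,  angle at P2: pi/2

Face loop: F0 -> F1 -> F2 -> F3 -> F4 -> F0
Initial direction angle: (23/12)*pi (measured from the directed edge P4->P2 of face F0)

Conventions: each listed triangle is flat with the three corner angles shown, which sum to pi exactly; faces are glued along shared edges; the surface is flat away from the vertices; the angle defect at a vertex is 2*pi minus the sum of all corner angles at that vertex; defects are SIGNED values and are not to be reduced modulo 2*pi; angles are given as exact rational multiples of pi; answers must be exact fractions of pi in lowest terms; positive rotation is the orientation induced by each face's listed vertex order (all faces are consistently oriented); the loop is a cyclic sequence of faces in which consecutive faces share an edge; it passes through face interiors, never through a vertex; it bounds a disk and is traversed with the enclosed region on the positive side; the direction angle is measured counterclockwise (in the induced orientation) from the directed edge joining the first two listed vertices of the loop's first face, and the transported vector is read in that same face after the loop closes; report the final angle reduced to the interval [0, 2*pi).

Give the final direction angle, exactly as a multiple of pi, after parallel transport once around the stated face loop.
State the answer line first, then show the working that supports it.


Answer: final direction angle = (11/12)*pi

enclosed vertex P4: corner angles sum to pi, defect = 2*pi - pi = pi
by Gauss-Bonnet the loop rotates the vector by the enclosed defect sum (positive orientation, mod 2*pi)
final angle = (23/12)*pi + pi = (11/12)*pi (mod 2*pi)


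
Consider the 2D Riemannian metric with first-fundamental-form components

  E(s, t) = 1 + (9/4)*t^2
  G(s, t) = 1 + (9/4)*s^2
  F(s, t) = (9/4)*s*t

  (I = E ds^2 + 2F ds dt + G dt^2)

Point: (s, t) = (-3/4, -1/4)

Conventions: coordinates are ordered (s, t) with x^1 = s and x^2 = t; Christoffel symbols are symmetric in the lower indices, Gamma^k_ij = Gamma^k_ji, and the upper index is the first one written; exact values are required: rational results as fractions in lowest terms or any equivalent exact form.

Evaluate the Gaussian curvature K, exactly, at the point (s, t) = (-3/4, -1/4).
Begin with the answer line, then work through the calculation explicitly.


Answer: K = -2304/5929

E = 73/64, F = 27/64, G = 145/64, EG - F^2 = 77/32 at the point
E_s = 0, E_t = -9/8, F_s = -9/16, F_t = -27/16, G_s = -27/8, G_t = 0
E_tt = 9/2, F_st = 9/4, G_ss = 9/2
Brioschi: K = (det M1 - det M2) / (EG - F^2)^2 with the standard first/second-derivative matrices M1, M2.
M1 = [[-E_tt/2 + F_st - G_ss/2, E_s/2, F_s - E_t/2], [F_t - G_s/2, E, F], [G_t/2, F, G]] = [[-9/4, 0, 0], [0, 73/64, 27/64], [0, 27/64, 145/64]]; det M1 = -693/128
M2 = [[0, E_t/2, G_s/2], [E_t/2, E, F], [G_s/2, F, G]] = [[0, -9/16, -27/16], [-9/16, 73/64, 27/64], [-27/16, 27/64, 145/64]]; det M2 = -405/128
det M1 - det M2 = -9/4; K = -9/4 / (77/32)^2 = -2304/5929


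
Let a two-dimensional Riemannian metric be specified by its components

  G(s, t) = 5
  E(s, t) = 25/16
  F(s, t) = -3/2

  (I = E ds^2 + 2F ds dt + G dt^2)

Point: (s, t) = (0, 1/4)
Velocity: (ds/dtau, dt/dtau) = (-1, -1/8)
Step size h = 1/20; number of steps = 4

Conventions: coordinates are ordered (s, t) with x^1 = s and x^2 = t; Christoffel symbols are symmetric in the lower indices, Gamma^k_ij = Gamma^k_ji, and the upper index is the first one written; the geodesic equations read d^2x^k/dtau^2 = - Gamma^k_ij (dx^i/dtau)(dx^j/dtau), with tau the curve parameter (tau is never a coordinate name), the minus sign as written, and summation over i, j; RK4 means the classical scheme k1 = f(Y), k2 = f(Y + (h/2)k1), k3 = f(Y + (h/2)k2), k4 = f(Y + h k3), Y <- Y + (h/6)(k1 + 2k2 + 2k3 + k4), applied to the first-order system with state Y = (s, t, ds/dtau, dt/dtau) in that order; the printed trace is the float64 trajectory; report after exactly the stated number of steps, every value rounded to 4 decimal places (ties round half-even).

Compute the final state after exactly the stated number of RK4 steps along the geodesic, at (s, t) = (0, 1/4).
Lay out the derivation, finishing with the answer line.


f(Y) = (ds/dtau, dt/dtau, -Gamma^s_ij Y'^i Y'^j, -Gamma^t_ij Y'^i Y'^j) with the Gammas evaluated at the stage position; h = 0.050000; intermediate values shown to 6 dp
step 0: s = 0.0000, t = 0.2500, ds/dtau = -1.0000, dt/dtau = -0.1250
step 1:
  k1: at (s, t) = (0.000000, 0.250000), (ds/dtau, dt/dtau) = (-1.000000, -0.125000); Gamma_sss = 0.000000, Gamma_sst = 0.000000, Gamma_stt = 0.000000, Gamma_tss = 0.000000, Gamma_tst = 0.000000, Gamma_ttt = 0.000000; k1 = (-1.000000, -0.125000, 0.000000, 0.000000)
  k2: at (s, t) = (-0.025000, 0.246875), (ds/dtau, dt/dtau) = (-1.000000, -0.125000); Gamma_sss = 0.000000, Gamma_sst = 0.000000, Gamma_stt = 0.000000, Gamma_tss = 0.000000, Gamma_tst = 0.000000, Gamma_ttt = 0.000000; k2 = (-1.000000, -0.125000, 0.000000, 0.000000)
  k3: at (s, t) = (-0.025000, 0.246875), (ds/dtau, dt/dtau) = (-1.000000, -0.125000); Gamma_sss = 0.000000, Gamma_sst = 0.000000, Gamma_stt = 0.000000, Gamma_tss = 0.000000, Gamma_tst = 0.000000, Gamma_ttt = 0.000000; k3 = (-1.000000, -0.125000, 0.000000, 0.000000)
  k4: at (s, t) = (-0.050000, 0.243750), (ds/dtau, dt/dtau) = (-1.000000, -0.125000); Gamma_sss = 0.000000, Gamma_sst = 0.000000, Gamma_stt = 0.000000, Gamma_tss = 0.000000, Gamma_tst = 0.000000, Gamma_ttt = 0.000000; k4 = (-1.000000, -0.125000, 0.000000, 0.000000)
  Y <- Y + (h/6)(k1 + 2k2 + 2k3 + k4): s = -0.0500, t = 0.2437, ds/dtau = -1.0000, dt/dtau = -0.1250
step 2:
  k1: at (s, t) = (-0.050000, 0.243750), (ds/dtau, dt/dtau) = (-1.000000, -0.125000); Gamma_sss = 0.000000, Gamma_sst = 0.000000, Gamma_stt = 0.000000, Gamma_tss = 0.000000, Gamma_tst = 0.000000, Gamma_ttt = 0.000000; k1 = (-1.000000, -0.125000, 0.000000, 0.000000)
  k2: at (s, t) = (-0.075000, 0.240625), (ds/dtau, dt/dtau) = (-1.000000, -0.125000); Gamma_sss = 0.000000, Gamma_sst = 0.000000, Gamma_stt = 0.000000, Gamma_tss = 0.000000, Gamma_tst = 0.000000, Gamma_ttt = 0.000000; k2 = (-1.000000, -0.125000, 0.000000, 0.000000)
  k3: at (s, t) = (-0.075000, 0.240625), (ds/dtau, dt/dtau) = (-1.000000, -0.125000); Gamma_sss = 0.000000, Gamma_sst = 0.000000, Gamma_stt = 0.000000, Gamma_tss = 0.000000, Gamma_tst = 0.000000, Gamma_ttt = 0.000000; k3 = (-1.000000, -0.125000, 0.000000, 0.000000)
  k4: at (s, t) = (-0.100000, 0.237500), (ds/dtau, dt/dtau) = (-1.000000, -0.125000); Gamma_sss = 0.000000, Gamma_sst = 0.000000, Gamma_stt = 0.000000, Gamma_tss = 0.000000, Gamma_tst = 0.000000, Gamma_ttt = 0.000000; k4 = (-1.000000, -0.125000, 0.000000, 0.000000)
  Y <- Y + (h/6)(k1 + 2k2 + 2k3 + k4): s = -0.1000, t = 0.2375, ds/dtau = -1.0000, dt/dtau = -0.1250
step 3:
  k1: at (s, t) = (-0.100000, 0.237500), (ds/dtau, dt/dtau) = (-1.000000, -0.125000); Gamma_sss = 0.000000, Gamma_sst = 0.000000, Gamma_stt = 0.000000, Gamma_tss = 0.000000, Gamma_tst = 0.000000, Gamma_ttt = 0.000000; k1 = (-1.000000, -0.125000, 0.000000, 0.000000)
  k2: at (s, t) = (-0.125000, 0.234375), (ds/dtau, dt/dtau) = (-1.000000, -0.125000); Gamma_sss = 0.000000, Gamma_sst = 0.000000, Gamma_stt = 0.000000, Gamma_tss = 0.000000, Gamma_tst = 0.000000, Gamma_ttt = 0.000000; k2 = (-1.000000, -0.125000, 0.000000, 0.000000)
  k3: at (s, t) = (-0.125000, 0.234375), (ds/dtau, dt/dtau) = (-1.000000, -0.125000); Gamma_sss = 0.000000, Gamma_sst = 0.000000, Gamma_stt = 0.000000, Gamma_tss = 0.000000, Gamma_tst = 0.000000, Gamma_ttt = 0.000000; k3 = (-1.000000, -0.125000, 0.000000, 0.000000)
  k4: at (s, t) = (-0.150000, 0.231250), (ds/dtau, dt/dtau) = (-1.000000, -0.125000); Gamma_sss = 0.000000, Gamma_sst = 0.000000, Gamma_stt = 0.000000, Gamma_tss = 0.000000, Gamma_tst = 0.000000, Gamma_ttt = 0.000000; k4 = (-1.000000, -0.125000, 0.000000, 0.000000)
  Y <- Y + (h/6)(k1 + 2k2 + 2k3 + k4): s = -0.1500, t = 0.2312, ds/dtau = -1.0000, dt/dtau = -0.1250
step 4:
  k1: at (s, t) = (-0.150000, 0.231250), (ds/dtau, dt/dtau) = (-1.000000, -0.125000); Gamma_sss = 0.000000, Gamma_sst = 0.000000, Gamma_stt = 0.000000, Gamma_tss = 0.000000, Gamma_tst = 0.000000, Gamma_ttt = 0.000000; k1 = (-1.000000, -0.125000, 0.000000, 0.000000)
  k2: at (s, t) = (-0.175000, 0.228125), (ds/dtau, dt/dtau) = (-1.000000, -0.125000); Gamma_sss = 0.000000, Gamma_sst = 0.000000, Gamma_stt = 0.000000, Gamma_tss = 0.000000, Gamma_tst = 0.000000, Gamma_ttt = 0.000000; k2 = (-1.000000, -0.125000, 0.000000, 0.000000)
  k3: at (s, t) = (-0.175000, 0.228125), (ds/dtau, dt/dtau) = (-1.000000, -0.125000); Gamma_sss = 0.000000, Gamma_sst = 0.000000, Gamma_stt = 0.000000, Gamma_tss = 0.000000, Gamma_tst = 0.000000, Gamma_ttt = 0.000000; k3 = (-1.000000, -0.125000, 0.000000, 0.000000)
  k4: at (s, t) = (-0.200000, 0.225000), (ds/dtau, dt/dtau) = (-1.000000, -0.125000); Gamma_sss = 0.000000, Gamma_sst = 0.000000, Gamma_stt = 0.000000, Gamma_tss = 0.000000, Gamma_tst = 0.000000, Gamma_ttt = 0.000000; k4 = (-1.000000, -0.125000, 0.000000, 0.000000)
  Y <- Y + (h/6)(k1 + 2k2 + 2k3 + k4): s = -0.2000, t = 0.2250, ds/dtau = -1.0000, dt/dtau = -0.1250

Answer: s = -0.2000, t = 0.2250, ds/dtau = -1.0000, dt/dtau = -0.1250


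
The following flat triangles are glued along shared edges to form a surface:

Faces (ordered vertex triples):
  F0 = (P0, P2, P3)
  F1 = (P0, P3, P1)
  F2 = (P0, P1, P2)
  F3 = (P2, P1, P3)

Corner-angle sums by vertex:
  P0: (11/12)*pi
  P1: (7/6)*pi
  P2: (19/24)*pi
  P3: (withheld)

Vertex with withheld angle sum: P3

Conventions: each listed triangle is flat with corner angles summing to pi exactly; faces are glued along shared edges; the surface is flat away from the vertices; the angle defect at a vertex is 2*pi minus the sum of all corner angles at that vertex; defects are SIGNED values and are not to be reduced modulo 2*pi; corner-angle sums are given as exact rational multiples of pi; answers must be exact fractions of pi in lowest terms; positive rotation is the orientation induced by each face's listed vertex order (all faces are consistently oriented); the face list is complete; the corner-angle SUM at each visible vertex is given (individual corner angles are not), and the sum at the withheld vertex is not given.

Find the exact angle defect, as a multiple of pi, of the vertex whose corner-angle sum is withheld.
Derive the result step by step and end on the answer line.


V = 4, E = 6, F = 4; chi = V - E + F = 2
Gauss-Bonnet: total defect = 2*pi*chi = 4*pi; visible defects sum to (25/8)*pi

Answer: defect(P3) = (7/8)*pi


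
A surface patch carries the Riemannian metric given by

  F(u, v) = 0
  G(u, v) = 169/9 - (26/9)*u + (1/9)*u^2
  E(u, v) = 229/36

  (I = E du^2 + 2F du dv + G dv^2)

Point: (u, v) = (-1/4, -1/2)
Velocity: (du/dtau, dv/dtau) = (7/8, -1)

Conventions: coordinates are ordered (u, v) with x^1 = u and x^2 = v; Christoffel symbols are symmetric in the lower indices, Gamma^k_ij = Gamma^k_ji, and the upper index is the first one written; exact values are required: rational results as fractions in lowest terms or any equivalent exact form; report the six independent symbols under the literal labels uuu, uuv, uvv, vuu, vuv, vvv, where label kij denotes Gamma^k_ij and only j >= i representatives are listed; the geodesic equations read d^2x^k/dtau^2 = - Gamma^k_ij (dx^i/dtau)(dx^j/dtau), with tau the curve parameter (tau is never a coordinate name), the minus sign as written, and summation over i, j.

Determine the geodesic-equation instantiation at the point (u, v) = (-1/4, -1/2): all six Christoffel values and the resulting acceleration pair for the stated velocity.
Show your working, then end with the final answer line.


E = 229/36, F = 0, G = 2809/144 at the point
E_u = 0, E_v = 0, F_u = 0, F_v = 0, G_u = -53/18, G_v = 0
EG - F^2 = 643261/5184;  g^inv = (5184/643261) * [[2809/144, 0], [0, 229/36]]
first-kind symbols [ij,l] = (1/2)(d_i g_jl + d_j g_il - d_l g_ij): [uu,u] = E_u/2 = 0, [uu,v] = F_u - E_v/2 = 0, [uv,u] = E_v/2 = 0, [uv,v] = G_u/2 = -53/36, [vv,u] = F_v - G_u/2 = 53/36, [vv,v] = G_v/2 = 0
Gamma^u_ij = (G*[ij,u] - F*[ij,v])/(EG - F^2), Gamma^v_ij = (E*[ij,v] - F*[ij,u])/(EG - F^2)
Gamma_uuu = 0, Gamma_uuv = 0, Gamma_uvv = 53/229, Gamma_vuu = 0, Gamma_vuv = -4/53, Gamma_vvv = 0
d^2u/dtau^2 = -(Gamma_uuu*(7/8)^2 + 2*Gamma_uuv*(7/8)*(-1) + Gamma_uvv*(-1)^2) = -53/229
d^2v/dtau^2 = -(Gamma_vuu*(7/8)^2 + 2*Gamma_vuv*(7/8)*(-1) + Gamma_vvv*(-1)^2) = -7/53

Answer: Gamma_uuu = 0, Gamma_uuv = 0, Gamma_uvv = 53/229, Gamma_vuu = 0, Gamma_vuv = -4/53, Gamma_vvv = 0; accelerations (d^2u/dtau^2, d^2v/dtau^2) = (-53/229, -7/53)


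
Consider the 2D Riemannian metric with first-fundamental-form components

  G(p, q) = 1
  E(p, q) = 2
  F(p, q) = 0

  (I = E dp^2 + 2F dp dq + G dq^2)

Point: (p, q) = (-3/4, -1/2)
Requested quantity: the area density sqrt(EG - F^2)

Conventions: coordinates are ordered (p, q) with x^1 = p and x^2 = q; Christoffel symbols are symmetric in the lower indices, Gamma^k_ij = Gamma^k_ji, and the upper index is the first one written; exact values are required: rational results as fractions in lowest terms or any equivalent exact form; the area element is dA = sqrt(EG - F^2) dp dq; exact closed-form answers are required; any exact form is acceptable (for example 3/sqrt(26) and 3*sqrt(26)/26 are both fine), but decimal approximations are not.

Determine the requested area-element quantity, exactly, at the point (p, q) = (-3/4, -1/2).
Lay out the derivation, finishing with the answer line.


E = 2, F = 0, G = 1; EG - F^2 = 2

Answer: sqrt(EG - F^2) = sqrt(2)


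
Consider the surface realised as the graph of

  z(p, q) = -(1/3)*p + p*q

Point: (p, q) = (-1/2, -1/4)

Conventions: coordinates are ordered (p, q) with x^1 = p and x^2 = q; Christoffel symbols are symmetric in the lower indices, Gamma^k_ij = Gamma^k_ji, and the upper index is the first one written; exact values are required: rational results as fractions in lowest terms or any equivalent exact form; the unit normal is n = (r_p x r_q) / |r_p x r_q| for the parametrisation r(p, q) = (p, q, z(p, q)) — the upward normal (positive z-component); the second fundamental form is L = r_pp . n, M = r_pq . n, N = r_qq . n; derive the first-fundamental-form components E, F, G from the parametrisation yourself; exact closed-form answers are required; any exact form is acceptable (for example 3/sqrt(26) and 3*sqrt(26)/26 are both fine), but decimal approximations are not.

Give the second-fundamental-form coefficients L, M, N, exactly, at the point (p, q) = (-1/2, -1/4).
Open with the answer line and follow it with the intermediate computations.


Answer: L = 0, M = 12*sqrt(229)/229, N = 0

z_p = -7/12, z_q = -1/2, z_pp = 0, z_pq = 1, z_qq = 0
E = 193/144, F = 7/24, G = 5/4; answer radicand W^2 = 229/144
unnormalised second-form numerators: l = 0, m = 1, n = 0; L = l/sqrt(229/144), and similarly M = m/sqrt(W^2), N = n/sqrt(W^2)


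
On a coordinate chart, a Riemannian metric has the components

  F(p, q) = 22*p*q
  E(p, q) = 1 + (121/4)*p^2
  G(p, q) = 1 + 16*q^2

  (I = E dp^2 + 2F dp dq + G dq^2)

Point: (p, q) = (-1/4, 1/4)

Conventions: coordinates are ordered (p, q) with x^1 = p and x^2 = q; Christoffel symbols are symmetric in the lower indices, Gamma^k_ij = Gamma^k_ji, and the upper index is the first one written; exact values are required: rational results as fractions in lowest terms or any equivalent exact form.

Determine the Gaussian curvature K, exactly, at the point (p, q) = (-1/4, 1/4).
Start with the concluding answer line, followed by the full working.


Answer: K = 90112/62001

E = 185/64, F = -11/8, G = 2, EG - F^2 = 249/64 at the point
E_p = -121/8, E_q = 0, F_p = 11/2, F_q = -11/2, G_p = 0, G_q = 8
E_qq = 0, F_pq = 22, G_pp = 0
Compute both Brioschi determinants and normalise by (EG - F^2)^2.
M1 = [[-E_qq/2 + F_pq - G_pp/2, E_p/2, F_p - E_q/2], [F_q - G_p/2, E, F], [G_q/2, F, G]] = [[22, -121/16, 11/2], [-11/2, 185/64, -11/8], [4, -11/8, 2]]; det M1 = 22
M2 = [[0, E_q/2, G_p/2], [E_q/2, E, F], [G_p/2, F, G]] = [[0, 0, 0], [0, 185/64, -11/8], [0, -11/8, 2]]; det M2 = 0
det M1 - det M2 = 22; K = 22 / (249/64)^2 = 90112/62001
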